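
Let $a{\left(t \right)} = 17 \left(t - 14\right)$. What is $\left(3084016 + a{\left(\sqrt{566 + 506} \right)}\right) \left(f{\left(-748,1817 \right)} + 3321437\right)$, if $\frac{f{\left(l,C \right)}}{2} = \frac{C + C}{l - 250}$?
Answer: $\frac{5111033393694762}{499} + \frac{112702753172 \sqrt{67}}{499} \approx 1.0244 \cdot 10^{13}$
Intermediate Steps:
$f{\left(l,C \right)} = \frac{4 C}{-250 + l}$ ($f{\left(l,C \right)} = 2 \frac{C + C}{l - 250} = 2 \frac{2 C}{l - 250} = 2 \frac{2 C}{-250 + l} = \frac{4 C}{-250 + l}$)
$a{\left(t \right)} = -238 + 17 t$ ($a{\left(t \right)} = 17 \left(-14 + t\right) = -238 + 17 t$)
$\left(3084016 + a{\left(\sqrt{566 + 506} \right)}\right) \left(f{\left(-748,1817 \right)} + 3321437\right) = \left(3084016 - \left(238 - 17 \sqrt{566 + 506}\right)\right) \left(4 \cdot 1817 \frac{1}{-250 - 748} + 3321437\right) = \left(3084016 - \left(238 - 17 \sqrt{1072}\right)\right) \left(4 \cdot 1817 \frac{1}{-998} + 3321437\right) = \left(3084016 - \left(238 - 17 \cdot 4 \sqrt{67}\right)\right) \left(4 \cdot 1817 \left(- \frac{1}{998}\right) + 3321437\right) = \left(3084016 - \left(238 - 68 \sqrt{67}\right)\right) \left(- \frac{3634}{499} + 3321437\right) = \left(3083778 + 68 \sqrt{67}\right) \frac{1657393429}{499} = \frac{5111033393694762}{499} + \frac{112702753172 \sqrt{67}}{499}$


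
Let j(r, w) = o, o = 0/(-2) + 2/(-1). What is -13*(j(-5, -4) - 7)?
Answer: 117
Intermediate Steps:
o = -2 (o = 0*(-1/2) + 2*(-1) = 0 - 2 = -2)
j(r, w) = -2
-13*(j(-5, -4) - 7) = -13*(-2 - 7) = -13*(-9) = 117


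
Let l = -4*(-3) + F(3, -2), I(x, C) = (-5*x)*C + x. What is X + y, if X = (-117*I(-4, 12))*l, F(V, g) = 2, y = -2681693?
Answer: -3068261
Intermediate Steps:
I(x, C) = x - 5*C*x (I(x, C) = -5*C*x + x = x - 5*C*x)
l = 14 (l = -4*(-3) + 2 = 12 + 2 = 14)
X = -386568 (X = -(-468)*(1 - 5*12)*14 = -(-468)*(1 - 60)*14 = -(-468)*(-59)*14 = -117*236*14 = -27612*14 = -386568)
X + y = -386568 - 2681693 = -3068261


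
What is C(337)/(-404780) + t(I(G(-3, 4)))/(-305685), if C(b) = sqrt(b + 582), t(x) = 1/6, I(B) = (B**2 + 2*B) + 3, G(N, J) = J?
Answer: -1/1834110 - sqrt(919)/404780 ≈ -7.5438e-5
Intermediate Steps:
I(B) = 3 + B**2 + 2*B
t(x) = 1/6
C(b) = sqrt(582 + b)
C(337)/(-404780) + t(I(G(-3, 4)))/(-305685) = sqrt(582 + 337)/(-404780) + (1/6)/(-305685) = sqrt(919)*(-1/404780) + (1/6)*(-1/305685) = -sqrt(919)/404780 - 1/1834110 = -1/1834110 - sqrt(919)/404780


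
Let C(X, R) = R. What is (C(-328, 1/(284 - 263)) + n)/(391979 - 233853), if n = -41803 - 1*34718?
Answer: -803470/1660323 ≈ -0.48392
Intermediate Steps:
n = -76521 (n = -41803 - 34718 = -76521)
(C(-328, 1/(284 - 263)) + n)/(391979 - 233853) = (1/(284 - 263) - 76521)/(391979 - 233853) = (1/21 - 76521)/158126 = (1/21 - 76521)*(1/158126) = -1606940/21*1/158126 = -803470/1660323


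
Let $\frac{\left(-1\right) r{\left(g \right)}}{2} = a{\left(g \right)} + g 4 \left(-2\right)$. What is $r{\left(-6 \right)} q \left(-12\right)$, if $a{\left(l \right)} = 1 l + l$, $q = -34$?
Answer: $-29376$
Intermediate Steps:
$a{\left(l \right)} = 2 l$ ($a{\left(l \right)} = l + l = 2 l$)
$r{\left(g \right)} = 12 g$ ($r{\left(g \right)} = - 2 \left(2 g + g 4 \left(-2\right)\right) = - 2 \left(2 g + 4 g \left(-2\right)\right) = - 2 \left(2 g - 8 g\right) = - 2 \left(- 6 g\right) = 12 g$)
$r{\left(-6 \right)} q \left(-12\right) = 12 \left(-6\right) \left(-34\right) \left(-12\right) = \left(-72\right) \left(-34\right) \left(-12\right) = 2448 \left(-12\right) = -29376$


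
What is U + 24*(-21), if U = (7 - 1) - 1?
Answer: -499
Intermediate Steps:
U = 5 (U = 6 - 1 = 5)
U + 24*(-21) = 5 + 24*(-21) = 5 - 504 = -499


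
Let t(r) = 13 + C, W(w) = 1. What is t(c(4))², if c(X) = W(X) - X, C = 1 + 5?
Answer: 361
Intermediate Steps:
C = 6
c(X) = 1 - X
t(r) = 19 (t(r) = 13 + 6 = 19)
t(c(4))² = 19² = 361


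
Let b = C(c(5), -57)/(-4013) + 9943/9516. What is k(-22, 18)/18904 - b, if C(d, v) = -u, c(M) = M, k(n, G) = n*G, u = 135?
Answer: -1626436363/1479304164 ≈ -1.0995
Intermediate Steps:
k(n, G) = G*n
C(d, v) = -135 (C(d, v) = -1*135 = -135)
b = 675179/626028 (b = -135/(-4013) + 9943/9516 = -135*(-1/4013) + 9943*(1/9516) = 135/4013 + 163/156 = 675179/626028 ≈ 1.0785)
k(-22, 18)/18904 - b = (18*(-22))/18904 - 1*675179/626028 = -396*1/18904 - 675179/626028 = -99/4726 - 675179/626028 = -1626436363/1479304164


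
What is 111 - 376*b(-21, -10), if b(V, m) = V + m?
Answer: 11767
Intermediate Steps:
111 - 376*b(-21, -10) = 111 - 376*(-21 - 10) = 111 - 376*(-31) = 111 + 11656 = 11767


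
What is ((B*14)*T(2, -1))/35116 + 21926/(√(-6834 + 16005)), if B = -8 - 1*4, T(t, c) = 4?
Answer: -168/8779 + 21926*√1019/3057 ≈ 228.94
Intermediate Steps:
B = -12 (B = -8 - 4 = -12)
((B*14)*T(2, -1))/35116 + 21926/(√(-6834 + 16005)) = (-12*14*4)/35116 + 21926/(√(-6834 + 16005)) = -168*4*(1/35116) + 21926/(√9171) = -672*1/35116 + 21926/((3*√1019)) = -168/8779 + 21926*(√1019/3057) = -168/8779 + 21926*√1019/3057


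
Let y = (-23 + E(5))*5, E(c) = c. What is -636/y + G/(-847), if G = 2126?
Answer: 57892/12705 ≈ 4.5566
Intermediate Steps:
y = -90 (y = (-23 + 5)*5 = -18*5 = -90)
-636/y + G/(-847) = -636/(-90) + 2126/(-847) = -636*(-1/90) + 2126*(-1/847) = 106/15 - 2126/847 = 57892/12705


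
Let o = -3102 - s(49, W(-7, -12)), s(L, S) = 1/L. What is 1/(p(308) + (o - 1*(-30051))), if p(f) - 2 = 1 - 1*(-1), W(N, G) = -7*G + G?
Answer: 49/1320696 ≈ 3.7102e-5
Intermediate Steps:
W(N, G) = -6*G
p(f) = 4 (p(f) = 2 + (1 - 1*(-1)) = 2 + (1 + 1) = 2 + 2 = 4)
o = -151999/49 (o = -3102 - 1/49 = -151999/49 ≈ -3102.0)
1/(p(308) + (o - 1*(-30051))) = 1/(4 + (-151999/49 - 1*(-30051))) = 1/(4 + (-151999/49 + 30051)) = 1/(4 + 1320500/49) = 1/(1320696/49) = 49/1320696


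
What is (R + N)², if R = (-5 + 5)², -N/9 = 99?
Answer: 793881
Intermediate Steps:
N = -891 (N = -9*99 = -891)
R = 0 (R = 0² = 0)
(R + N)² = (0 - 891)² = (-891)² = 793881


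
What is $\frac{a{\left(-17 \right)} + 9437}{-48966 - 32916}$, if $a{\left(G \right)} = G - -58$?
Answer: $- \frac{4739}{40941} \approx -0.11575$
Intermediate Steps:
$a{\left(G \right)} = 58 + G$ ($a{\left(G \right)} = G + 58 = 58 + G$)
$\frac{a{\left(-17 \right)} + 9437}{-48966 - 32916} = \frac{\left(58 - 17\right) + 9437}{-48966 - 32916} = \frac{41 + 9437}{-81882} = 9478 \left(- \frac{1}{81882}\right) = - \frac{4739}{40941}$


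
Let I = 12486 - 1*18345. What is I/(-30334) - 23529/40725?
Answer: -158373637/411784050 ≈ -0.38460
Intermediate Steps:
I = -5859 (I = 12486 - 18345 = -5859)
I/(-30334) - 23529/40725 = -5859/(-30334) - 23529/40725 = -5859*(-1/30334) - 23529*1/40725 = 5859/30334 - 7843/13575 = -158373637/411784050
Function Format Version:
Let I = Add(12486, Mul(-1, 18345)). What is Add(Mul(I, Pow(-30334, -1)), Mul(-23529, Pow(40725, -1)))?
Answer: Rational(-158373637, 411784050) ≈ -0.38460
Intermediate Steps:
I = -5859 (I = Add(12486, -18345) = -5859)
Add(Mul(I, Pow(-30334, -1)), Mul(-23529, Pow(40725, -1))) = Add(Mul(-5859, Pow(-30334, -1)), Mul(-23529, Pow(40725, -1))) = Add(Mul(-5859, Rational(-1, 30334)), Mul(-23529, Rational(1, 40725))) = Add(Rational(5859, 30334), Rational(-7843, 13575)) = Rational(-158373637, 411784050)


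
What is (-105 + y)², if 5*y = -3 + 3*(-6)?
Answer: 298116/25 ≈ 11925.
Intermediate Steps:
y = -21/5 (y = (-3 + 3*(-6))/5 = (-3 - 18)/5 = (⅕)*(-21) = -21/5 ≈ -4.2000)
(-105 + y)² = (-105 - 21/5)² = (-546/5)² = 298116/25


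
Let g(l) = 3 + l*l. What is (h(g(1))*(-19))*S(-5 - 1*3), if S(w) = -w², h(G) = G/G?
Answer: 1216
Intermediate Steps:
g(l) = 3 + l²
h(G) = 1
(h(g(1))*(-19))*S(-5 - 1*3) = (1*(-19))*(-(-5 - 1*3)²) = -(-19)*(-5 - 3)² = -(-19)*(-8)² = -(-19)*64 = -19*(-64) = 1216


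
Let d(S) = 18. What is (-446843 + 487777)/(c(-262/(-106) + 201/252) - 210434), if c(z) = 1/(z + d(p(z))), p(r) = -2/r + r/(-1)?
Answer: -1938040697/9963100721 ≈ -0.19452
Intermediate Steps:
p(r) = -r - 2/r (p(r) = -2/r + r*(-1) = -2/r - r = -r - 2/r)
c(z) = 1/(18 + z) (c(z) = 1/(z + 18) = 1/(18 + z))
(-446843 + 487777)/(c(-262/(-106) + 201/252) - 210434) = (-446843 + 487777)/(1/(18 + (-262/(-106) + 201/252)) - 210434) = 40934/(1/(18 + (-262*(-1/106) + 201*(1/252))) - 210434) = 40934/(1/(18 + (131/53 + 67/84)) - 210434) = 40934/(1/(18 + 14555/4452) - 210434) = 40934/(1/(94691/4452) - 210434) = 40934/(4452/94691 - 210434) = 40934/(-19926201442/94691) = 40934*(-94691/19926201442) = -1938040697/9963100721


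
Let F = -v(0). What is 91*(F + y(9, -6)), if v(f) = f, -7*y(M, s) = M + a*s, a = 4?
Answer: 195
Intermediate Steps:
y(M, s) = -4*s/7 - M/7 (y(M, s) = -(M + 4*s)/7 = -4*s/7 - M/7)
F = 0 (F = -1*0 = 0)
91*(F + y(9, -6)) = 91*(0 + (-4/7*(-6) - 1/7*9)) = 91*(0 + (24/7 - 9/7)) = 91*(0 + 15/7) = 91*(15/7) = 195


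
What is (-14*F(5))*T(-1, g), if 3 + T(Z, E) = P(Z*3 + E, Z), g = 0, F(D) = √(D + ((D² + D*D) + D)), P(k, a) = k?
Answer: 168*√15 ≈ 650.66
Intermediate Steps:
F(D) = √(2*D + 2*D²) (F(D) = √(D + ((D² + D²) + D)) = √(D + (2*D² + D)) = √(D + (D + 2*D²)) = √(2*D + 2*D²))
T(Z, E) = -3 + E + 3*Z (T(Z, E) = -3 + (Z*3 + E) = -3 + (3*Z + E) = -3 + (E + 3*Z) = -3 + E + 3*Z)
(-14*F(5))*T(-1, g) = (-14*√2*√(5*(1 + 5)))*(-3 + 0 + 3*(-1)) = (-14*√2*√(5*6))*(-3 + 0 - 3) = -14*√2*√30*(-6) = -28*√15*(-6) = 168*√15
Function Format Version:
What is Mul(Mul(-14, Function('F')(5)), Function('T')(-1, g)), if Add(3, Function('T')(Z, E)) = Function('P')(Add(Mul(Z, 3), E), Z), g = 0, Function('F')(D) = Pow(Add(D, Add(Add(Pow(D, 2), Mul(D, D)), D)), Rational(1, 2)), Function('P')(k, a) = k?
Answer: Mul(168, Pow(15, Rational(1, 2))) ≈ 650.66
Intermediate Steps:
Function('F')(D) = Pow(Add(Mul(2, D), Mul(2, Pow(D, 2))), Rational(1, 2)) (Function('F')(D) = Pow(Add(D, Add(Add(Pow(D, 2), Pow(D, 2)), D)), Rational(1, 2)) = Pow(Add(D, Add(Mul(2, Pow(D, 2)), D)), Rational(1, 2)) = Pow(Add(D, Add(D, Mul(2, Pow(D, 2)))), Rational(1, 2)) = Pow(Add(Mul(2, D), Mul(2, Pow(D, 2))), Rational(1, 2)))
Function('T')(Z, E) = Add(-3, E, Mul(3, Z)) (Function('T')(Z, E) = Add(-3, Add(Mul(Z, 3), E)) = Add(-3, Add(Mul(3, Z), E)) = Add(-3, Add(E, Mul(3, Z))) = Add(-3, E, Mul(3, Z)))
Mul(Mul(-14, Function('F')(5)), Function('T')(-1, g)) = Mul(Mul(-14, Mul(Pow(2, Rational(1, 2)), Pow(Mul(5, Add(1, 5)), Rational(1, 2)))), Add(-3, 0, Mul(3, -1))) = Mul(Mul(-14, Mul(Pow(2, Rational(1, 2)), Pow(Mul(5, 6), Rational(1, 2)))), Add(-3, 0, -3)) = Mul(Mul(-14, Mul(Pow(2, Rational(1, 2)), Pow(30, Rational(1, 2)))), -6) = Mul(Mul(-14, Mul(2, Pow(15, Rational(1, 2)))), -6) = Mul(Mul(-28, Pow(15, Rational(1, 2))), -6) = Mul(168, Pow(15, Rational(1, 2)))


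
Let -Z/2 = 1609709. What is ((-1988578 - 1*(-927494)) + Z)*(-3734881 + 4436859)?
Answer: -3004818232956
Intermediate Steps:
Z = -3219418 (Z = -2*1609709 = -3219418)
((-1988578 - 1*(-927494)) + Z)*(-3734881 + 4436859) = ((-1988578 - 1*(-927494)) - 3219418)*(-3734881 + 4436859) = ((-1988578 + 927494) - 3219418)*701978 = (-1061084 - 3219418)*701978 = -4280502*701978 = -3004818232956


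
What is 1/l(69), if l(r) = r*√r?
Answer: √69/4761 ≈ 0.0017447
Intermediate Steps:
l(r) = r^(3/2)
1/l(69) = 1/(69^(3/2)) = 1/(69*√69) = √69/4761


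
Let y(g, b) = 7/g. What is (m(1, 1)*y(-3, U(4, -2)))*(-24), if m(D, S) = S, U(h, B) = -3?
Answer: 56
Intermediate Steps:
(m(1, 1)*y(-3, U(4, -2)))*(-24) = (1*(7/(-3)))*(-24) = (1*(7*(-⅓)))*(-24) = (1*(-7/3))*(-24) = -7/3*(-24) = 56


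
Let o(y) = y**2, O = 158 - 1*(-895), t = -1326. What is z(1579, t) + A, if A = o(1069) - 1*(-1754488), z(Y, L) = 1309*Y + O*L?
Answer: 3567882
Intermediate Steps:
O = 1053 (O = 158 + 895 = 1053)
z(Y, L) = 1053*L + 1309*Y (z(Y, L) = 1309*Y + 1053*L = 1053*L + 1309*Y)
A = 2897249 (A = 1069**2 - 1*(-1754488) = 1142761 + 1754488 = 2897249)
z(1579, t) + A = (1053*(-1326) + 1309*1579) + 2897249 = (-1396278 + 2066911) + 2897249 = 670633 + 2897249 = 3567882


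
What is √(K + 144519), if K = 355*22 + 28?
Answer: √152357 ≈ 390.33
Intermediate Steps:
K = 7838 (K = 7810 + 28 = 7838)
√(K + 144519) = √(7838 + 144519) = √152357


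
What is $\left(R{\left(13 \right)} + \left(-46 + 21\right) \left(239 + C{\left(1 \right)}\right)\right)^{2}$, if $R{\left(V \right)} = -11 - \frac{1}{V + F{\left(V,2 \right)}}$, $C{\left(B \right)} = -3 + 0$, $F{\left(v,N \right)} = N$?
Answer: $\frac{7861659556}{225} \approx 3.4941 \cdot 10^{7}$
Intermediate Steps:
$C{\left(B \right)} = -3$
$R{\left(V \right)} = -11 - \frac{1}{2 + V}$ ($R{\left(V \right)} = -11 - \frac{1}{V + 2} = -11 - \frac{1}{2 + V}$)
$\left(R{\left(13 \right)} + \left(-46 + 21\right) \left(239 + C{\left(1 \right)}\right)\right)^{2} = \left(\frac{-23 - 143}{2 + 13} + \left(-46 + 21\right) \left(239 - 3\right)\right)^{2} = \left(\frac{-23 - 143}{15} - 5900\right)^{2} = \left(\frac{1}{15} \left(-166\right) - 5900\right)^{2} = \left(- \frac{166}{15} - 5900\right)^{2} = \left(- \frac{88666}{15}\right)^{2} = \frac{7861659556}{225}$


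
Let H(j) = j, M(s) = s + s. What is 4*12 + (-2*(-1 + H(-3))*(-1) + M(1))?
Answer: 42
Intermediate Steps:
M(s) = 2*s
4*12 + (-2*(-1 + H(-3))*(-1) + M(1)) = 4*12 + (-2*(-1 - 3)*(-1) + 2*1) = 48 + (-2*(-4)*(-1) + 2) = 48 + (8*(-1) + 2) = 48 + (-8 + 2) = 48 - 6 = 42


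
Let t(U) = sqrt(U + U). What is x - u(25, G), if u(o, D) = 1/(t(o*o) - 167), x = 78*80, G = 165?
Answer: 166227527/26639 + 25*sqrt(2)/26639 ≈ 6240.0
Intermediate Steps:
x = 6240
t(U) = sqrt(2)*sqrt(U) (t(U) = sqrt(2*U) = sqrt(2)*sqrt(U))
u(o, D) = 1/(-167 + sqrt(2)*sqrt(o**2)) (u(o, D) = 1/(sqrt(2)*sqrt(o*o) - 167) = 1/(sqrt(2)*sqrt(o**2) - 167) = 1/(-167 + sqrt(2)*sqrt(o**2)))
x - u(25, G) = 6240 - 1/(-167 + sqrt(2)*sqrt(25**2)) = 6240 - 1/(-167 + sqrt(2)*sqrt(625)) = 6240 - 1/(-167 + sqrt(2)*25) = 6240 - 1/(-167 + 25*sqrt(2))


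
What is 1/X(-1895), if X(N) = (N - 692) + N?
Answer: -1/4482 ≈ -0.00022311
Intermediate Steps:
X(N) = -692 + 2*N (X(N) = (-692 + N) + N = -692 + 2*N)
1/X(-1895) = 1/(-692 + 2*(-1895)) = 1/(-692 - 3790) = 1/(-4482) = -1/4482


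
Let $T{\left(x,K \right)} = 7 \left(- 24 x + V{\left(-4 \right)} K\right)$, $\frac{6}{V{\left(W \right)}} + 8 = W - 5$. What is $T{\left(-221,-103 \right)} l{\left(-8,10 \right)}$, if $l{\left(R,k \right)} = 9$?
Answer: $\frac{5719518}{17} \approx 3.3644 \cdot 10^{5}$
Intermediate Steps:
$V{\left(W \right)} = \frac{6}{-13 + W}$ ($V{\left(W \right)} = \frac{6}{-8 + \left(W - 5\right)} = \frac{6}{-8 + \left(-5 + W\right)} = \frac{6}{-13 + W}$)
$T{\left(x,K \right)} = - 168 x - \frac{42 K}{17}$ ($T{\left(x,K \right)} = 7 \left(- 24 x + \frac{6}{-13 - 4} K\right) = 7 \left(- 24 x + \frac{6}{-17} K\right) = 7 \left(- 24 x + 6 \left(- \frac{1}{17}\right) K\right) = 7 \left(- 24 x - \frac{6 K}{17}\right) = - 168 x - \frac{42 K}{17}$)
$T{\left(-221,-103 \right)} l{\left(-8,10 \right)} = \left(\left(-168\right) \left(-221\right) - - \frac{4326}{17}\right) 9 = \left(37128 + \frac{4326}{17}\right) 9 = \frac{635502}{17} \cdot 9 = \frac{5719518}{17}$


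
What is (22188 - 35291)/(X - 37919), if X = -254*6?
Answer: 13103/39443 ≈ 0.33220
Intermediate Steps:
X = -1524
(22188 - 35291)/(X - 37919) = (22188 - 35291)/(-1524 - 37919) = -13103/(-39443) = -13103*(-1/39443) = 13103/39443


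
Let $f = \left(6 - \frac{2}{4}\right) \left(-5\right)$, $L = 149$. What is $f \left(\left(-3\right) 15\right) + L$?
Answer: $\frac{2773}{2} \approx 1386.5$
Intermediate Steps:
$f = - \frac{55}{2}$ ($f = \left(6 - \frac{1}{2}\right) \left(-5\right) = \frac{11}{2} \left(-5\right) = - \frac{55}{2} \approx -27.5$)
$f \left(\left(-3\right) 15\right) + L = - \frac{55 \left(\left(-3\right) 15\right)}{2} + 149 = \left(- \frac{55}{2}\right) \left(-45\right) + 149 = \frac{2475}{2} + 149 = \frac{2773}{2}$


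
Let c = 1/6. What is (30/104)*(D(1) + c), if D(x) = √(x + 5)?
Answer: 5/104 + 15*√6/52 ≈ 0.75466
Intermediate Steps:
c = ⅙ ≈ 0.16667
D(x) = √(5 + x)
(30/104)*(D(1) + c) = (30/104)*(√(5 + 1) + ⅙) = (30*(1/104))*(√6 + ⅙) = 15*(⅙ + √6)/52 = 5/104 + 15*√6/52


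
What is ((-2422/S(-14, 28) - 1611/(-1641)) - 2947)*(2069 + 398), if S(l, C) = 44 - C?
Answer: -33438194131/4376 ≈ -7.6413e+6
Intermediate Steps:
((-2422/S(-14, 28) - 1611/(-1641)) - 2947)*(2069 + 398) = ((-2422/(44 - 1*28) - 1611/(-1641)) - 2947)*(2069 + 398) = ((-2422/(44 - 28) - 1611*(-1/1641)) - 2947)*2467 = ((-2422/16 + 537/547) - 2947)*2467 = ((-2422*1/16 + 537/547) - 2947)*2467 = ((-1211/8 + 537/547) - 2947)*2467 = (-658121/4376 - 2947)*2467 = -13554193/4376*2467 = -33438194131/4376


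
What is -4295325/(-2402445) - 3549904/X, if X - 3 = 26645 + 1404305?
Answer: -158802728037/229185725339 ≈ -0.69290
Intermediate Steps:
X = 1430953 (X = 3 + (26645 + 1404305) = 3 + 1430950 = 1430953)
-4295325/(-2402445) - 3549904/X = -4295325/(-2402445) - 3549904/1430953 = -4295325*(-1/2402445) - 3549904*1/1430953 = 286355/160163 - 3549904/1430953 = -158802728037/229185725339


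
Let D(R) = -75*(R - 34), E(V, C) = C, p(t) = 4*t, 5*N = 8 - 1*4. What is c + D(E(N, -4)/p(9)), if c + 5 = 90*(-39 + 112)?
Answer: 27370/3 ≈ 9123.3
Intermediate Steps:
N = 4/5 (N = (8 - 1*4)/5 = (8 - 4)/5 = (1/5)*4 = 4/5 ≈ 0.80000)
D(R) = 2550 - 75*R (D(R) = -75*(-34 + R) = 2550 - 75*R)
c = 6565 (c = -5 + 90*(-39 + 112) = -5 + 90*73 = -5 + 6570 = 6565)
c + D(E(N, -4)/p(9)) = 6565 + (2550 - (-300)/(4*9)) = 6565 + (2550 - (-300)/36) = 6565 + (2550 - 75*(-1/9)) = 6565 + (2550 + 25/3) = 6565 + 7675/3 = 27370/3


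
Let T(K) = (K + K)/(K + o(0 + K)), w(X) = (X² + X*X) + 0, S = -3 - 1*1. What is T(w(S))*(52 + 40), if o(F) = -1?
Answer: 5888/31 ≈ 189.94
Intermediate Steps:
S = -4 (S = -3 - 1 = -4)
w(X) = 2*X² (w(X) = (X² + X²) + 0 = 2*X² + 0 = 2*X²)
T(K) = 2*K/(-1 + K) (T(K) = (K + K)/(K - 1) = (2*K)/(-1 + K) = 2*K/(-1 + K))
T(w(S))*(52 + 40) = (2*(2*(-4)²)/(-1 + 2*(-4)²))*(52 + 40) = (2*(2*16)/(-1 + 2*16))*92 = (2*32/(-1 + 32))*92 = (2*32/31)*92 = (2*32*(1/31))*92 = (64/31)*92 = 5888/31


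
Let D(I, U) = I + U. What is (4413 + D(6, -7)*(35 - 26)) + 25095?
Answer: 29499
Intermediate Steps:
(4413 + D(6, -7)*(35 - 26)) + 25095 = (4413 + (6 - 7)*(35 - 26)) + 25095 = (4413 - 1*9) + 25095 = (4413 - 9) + 25095 = 4404 + 25095 = 29499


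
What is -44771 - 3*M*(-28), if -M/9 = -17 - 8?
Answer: -25871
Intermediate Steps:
M = 225 (M = -9*(-17 - 8) = -9*(-25) = 225)
-44771 - 3*M*(-28) = -44771 - 3*225*(-28) = -44771 - 675*(-28) = -44771 - 1*(-18900) = -44771 + 18900 = -25871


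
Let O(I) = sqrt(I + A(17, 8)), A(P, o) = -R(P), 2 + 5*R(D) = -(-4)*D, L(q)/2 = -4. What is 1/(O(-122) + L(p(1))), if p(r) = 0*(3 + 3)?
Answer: -10/249 - 13*I*sqrt(5)/498 ≈ -0.040161 - 0.058371*I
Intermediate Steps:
p(r) = 0 (p(r) = 0*6 = 0)
L(q) = -8 (L(q) = 2*(-4) = -8)
R(D) = -2/5 + 4*D/5 (R(D) = -2/5 + (-(-4)*D)/5 = -2/5 + (4*D)/5 = -2/5 + 4*D/5)
A(P, o) = 2/5 - 4*P/5 (A(P, o) = -(-2/5 + 4*P/5) = 2/5 - 4*P/5)
O(I) = sqrt(-66/5 + I) (O(I) = sqrt(I + (2/5 - 4/5*17)) = sqrt(I + (2/5 - 68/5)) = sqrt(I - 66/5) = sqrt(-66/5 + I))
1/(O(-122) + L(p(1))) = 1/(sqrt(-330 + 25*(-122))/5 - 8) = 1/(sqrt(-330 - 3050)/5 - 8) = 1/(sqrt(-3380)/5 - 8) = 1/((26*I*sqrt(5))/5 - 8) = 1/(26*I*sqrt(5)/5 - 8) = 1/(-8 + 26*I*sqrt(5)/5)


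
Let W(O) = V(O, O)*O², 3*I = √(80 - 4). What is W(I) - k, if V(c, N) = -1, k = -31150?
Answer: 280274/9 ≈ 31142.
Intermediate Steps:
I = 2*√19/3 (I = √(80 - 4)/3 = √76/3 = (2*√19)/3 = 2*√19/3 ≈ 2.9059)
W(O) = -O²
W(I) - k = -(2*√19/3)² - 1*(-31150) = -1*76/9 + 31150 = -76/9 + 31150 = 280274/9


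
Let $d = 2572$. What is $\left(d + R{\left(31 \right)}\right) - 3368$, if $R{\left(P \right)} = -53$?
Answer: $-849$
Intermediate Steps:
$\left(d + R{\left(31 \right)}\right) - 3368 = \left(2572 - 53\right) - 3368 = 2519 - 3368 = -849$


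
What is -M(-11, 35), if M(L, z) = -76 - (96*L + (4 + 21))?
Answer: -955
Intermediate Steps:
M(L, z) = -101 - 96*L (M(L, z) = -76 - (96*L + 25) = -76 - (25 + 96*L) = -76 + (-25 - 96*L) = -101 - 96*L)
-M(-11, 35) = -(-101 - 96*(-11)) = -(-101 + 1056) = -1*955 = -955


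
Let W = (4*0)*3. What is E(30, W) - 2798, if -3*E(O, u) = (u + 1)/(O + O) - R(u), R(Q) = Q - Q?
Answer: -503641/180 ≈ -2798.0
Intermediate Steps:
W = 0 (W = 0*3 = 0)
R(Q) = 0
E(O, u) = -(1 + u)/(6*O) (E(O, u) = -((u + 1)/(O + O) - 1*0)/3 = -((1 + u)/((2*O)) + 0)/3 = -((1 + u)*(1/(2*O)) + 0)/3 = -((1 + u)/(2*O) + 0)/3 = -(1 + u)/(6*O))
E(30, W) - 2798 = (1/6)*(-1 - 1*0)/30 - 2798 = (1/6)*(1/30)*(-1 + 0) - 2798 = (1/6)*(1/30)*(-1) - 2798 = -1/180 - 2798 = -503641/180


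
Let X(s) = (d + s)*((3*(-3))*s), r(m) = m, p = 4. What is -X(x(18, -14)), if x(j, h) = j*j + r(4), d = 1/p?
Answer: 968994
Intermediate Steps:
d = ¼ (d = 1/4 = ¼ ≈ 0.25000)
x(j, h) = 4 + j² (x(j, h) = j*j + 4 = j² + 4 = 4 + j²)
X(s) = -9*s*(¼ + s) (X(s) = (¼ + s)*((3*(-3))*s) = (¼ + s)*(-9*s) = -9*s*(¼ + s))
-X(x(18, -14)) = -(-9)*(4 + 18²)*(1 + 4*(4 + 18²))/4 = -(-9)*(4 + 324)*(1 + 4*(4 + 324))/4 = -(-9)*328*(1 + 4*328)/4 = -(-9)*328*(1 + 1312)/4 = -(-9)*328*1313/4 = -1*(-968994) = 968994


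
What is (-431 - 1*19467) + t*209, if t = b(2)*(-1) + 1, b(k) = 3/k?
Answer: -40005/2 ≈ -20003.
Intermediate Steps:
t = -1/2 (t = (3/2)*(-1) + 1 = -3/2 + 1 = -1/2 ≈ -0.50000)
(-431 - 1*19467) + t*209 = (-431 - 1*19467) - 1/2*209 = (-431 - 19467) - 209/2 = -19898 - 209/2 = -40005/2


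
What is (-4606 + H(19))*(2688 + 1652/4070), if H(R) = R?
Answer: -2281367802/185 ≈ -1.2332e+7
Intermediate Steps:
(-4606 + H(19))*(2688 + 1652/4070) = (-4606 + 19)*(2688 + 1652/4070) = -4587*(2688 + 1652*(1/4070)) = -4587*(2688 + 826/2035) = -4587*5470906/2035 = -2281367802/185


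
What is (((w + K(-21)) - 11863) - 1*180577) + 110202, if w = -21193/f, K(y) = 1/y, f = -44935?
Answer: -77602255012/943635 ≈ -82238.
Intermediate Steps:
w = 21193/44935 (w = -21193/(-44935) = -21193*(-1/44935) = 21193/44935 ≈ 0.47164)
(((w + K(-21)) - 11863) - 1*180577) + 110202 = (((21193/44935 + 1/(-21)) - 11863) - 1*180577) + 110202 = (((21193/44935 - 1/21) - 11863) - 180577) + 110202 = ((400118/943635 - 11863) - 180577) + 110202 = (-11193941887/943635 - 180577) + 110202 = -181592719282/943635 + 110202 = -77602255012/943635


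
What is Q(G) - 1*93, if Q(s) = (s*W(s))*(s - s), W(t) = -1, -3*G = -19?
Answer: -93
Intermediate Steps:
G = 19/3 (G = -1/3*(-19) = 19/3 ≈ 6.3333)
Q(s) = 0 (Q(s) = (s*(-1))*(s - s) = -s*0 = 0)
Q(G) - 1*93 = 0 - 1*93 = 0 - 93 = -93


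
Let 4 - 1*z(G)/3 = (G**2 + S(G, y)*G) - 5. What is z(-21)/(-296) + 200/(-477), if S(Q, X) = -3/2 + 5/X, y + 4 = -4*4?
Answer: 2446325/564768 ≈ 4.3316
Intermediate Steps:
y = -20 (y = -4 - 4*4 = -4 - 16 = -20)
S(Q, X) = -3/2 + 5/X (S(Q, X) = -3*1/2 + 5/X = -3/2 + 5/X)
z(G) = 27 - 3*G**2 + 21*G/4 (z(G) = 12 - 3*((G**2 + (-3/2 + 5/(-20))*G) - 5) = 12 - 3*((G**2 + (-3/2 + 5*(-1/20))*G) - 5) = 12 - 3*((G**2 + (-3/2 - 1/4)*G) - 5) = 12 - 3*((G**2 - 7*G/4) - 5) = 12 - 3*(-5 + G**2 - 7*G/4) = 12 + (15 - 3*G**2 + 21*G/4) = 27 - 3*G**2 + 21*G/4)
z(-21)/(-296) + 200/(-477) = (27 - 3*(-21)**2 + (21/4)*(-21))/(-296) + 200/(-477) = (27 - 3*441 - 441/4)*(-1/296) + 200*(-1/477) = (27 - 1323 - 441/4)*(-1/296) - 200/477 = -5625/4*(-1/296) - 200/477 = 5625/1184 - 200/477 = 2446325/564768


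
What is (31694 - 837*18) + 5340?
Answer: 21968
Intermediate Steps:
(31694 - 837*18) + 5340 = (31694 - 15066) + 5340 = 16628 + 5340 = 21968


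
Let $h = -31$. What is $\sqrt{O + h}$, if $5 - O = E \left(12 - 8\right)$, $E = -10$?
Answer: $\sqrt{14} \approx 3.7417$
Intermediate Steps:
$O = 45$ ($O = 5 - - 10 \left(12 - 8\right) = 5 - \left(-10\right) 4 = 5 - -40 = 5 + 40 = 45$)
$\sqrt{O + h} = \sqrt{45 - 31} = \sqrt{14}$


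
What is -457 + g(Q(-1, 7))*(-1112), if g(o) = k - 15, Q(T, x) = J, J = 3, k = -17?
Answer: 35127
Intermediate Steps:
Q(T, x) = 3
g(o) = -32 (g(o) = -17 - 15 = -32)
-457 + g(Q(-1, 7))*(-1112) = -457 - 32*(-1112) = -457 + 35584 = 35127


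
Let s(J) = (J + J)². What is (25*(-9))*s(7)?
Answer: -44100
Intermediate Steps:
s(J) = 4*J² (s(J) = (2*J)² = 4*J²)
(25*(-9))*s(7) = (25*(-9))*(4*7²) = -900*49 = -225*196 = -44100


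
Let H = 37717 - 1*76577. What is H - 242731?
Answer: -281591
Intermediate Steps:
H = -38860 (H = 37717 - 76577 = -38860)
H - 242731 = -38860 - 242731 = -281591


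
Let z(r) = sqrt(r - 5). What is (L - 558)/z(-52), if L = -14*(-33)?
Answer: 32*I*sqrt(57)/19 ≈ 12.716*I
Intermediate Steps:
L = 462
z(r) = sqrt(-5 + r)
(L - 558)/z(-52) = (462 - 558)/(sqrt(-5 - 52)) = -96*(-I*sqrt(57)/57) = -(-32)*I*sqrt(57)/19 = 32*I*sqrt(57)/19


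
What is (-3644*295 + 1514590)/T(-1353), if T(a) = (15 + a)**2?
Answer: 219805/895122 ≈ 0.24556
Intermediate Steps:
(-3644*295 + 1514590)/T(-1353) = (-3644*295 + 1514590)/((15 - 1353)**2) = (-1074980 + 1514590)/((-1338)**2) = 439610/1790244 = 439610*(1/1790244) = 219805/895122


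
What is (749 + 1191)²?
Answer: 3763600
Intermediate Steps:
(749 + 1191)² = 1940² = 3763600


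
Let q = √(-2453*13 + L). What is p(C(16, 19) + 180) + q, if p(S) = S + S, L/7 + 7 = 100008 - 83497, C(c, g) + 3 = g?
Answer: 392 + √83639 ≈ 681.20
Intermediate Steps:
C(c, g) = -3 + g
L = 115528 (L = -49 + 7*(100008 - 83497) = -49 + 7*16511 = -49 + 115577 = 115528)
p(S) = 2*S
q = √83639 (q = √(-2453*13 + 115528) = √(-31889 + 115528) = √83639 ≈ 289.20)
p(C(16, 19) + 180) + q = 2*((-3 + 19) + 180) + √83639 = 2*(16 + 180) + √83639 = 2*196 + √83639 = 392 + √83639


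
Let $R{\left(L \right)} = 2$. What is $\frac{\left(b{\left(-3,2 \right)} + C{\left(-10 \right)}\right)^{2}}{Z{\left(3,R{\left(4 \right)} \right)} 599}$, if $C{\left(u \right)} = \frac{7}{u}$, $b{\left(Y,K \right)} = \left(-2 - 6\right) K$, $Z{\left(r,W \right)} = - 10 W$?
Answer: $- \frac{27889}{1198000} \approx -0.02328$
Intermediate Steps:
$b{\left(Y,K \right)} = - 8 K$
$\frac{\left(b{\left(-3,2 \right)} + C{\left(-10 \right)}\right)^{2}}{Z{\left(3,R{\left(4 \right)} \right)} 599} = \frac{\left(\left(-8\right) 2 + \frac{7}{-10}\right)^{2}}{\left(-10\right) 2 \cdot 599} = \frac{\left(-16 + 7 \left(- \frac{1}{10}\right)\right)^{2}}{\left(-20\right) 599} = \frac{\left(-16 - \frac{7}{10}\right)^{2}}{-11980} = \left(- \frac{167}{10}\right)^{2} \left(- \frac{1}{11980}\right) = \frac{27889}{100} \left(- \frac{1}{11980}\right) = - \frac{27889}{1198000}$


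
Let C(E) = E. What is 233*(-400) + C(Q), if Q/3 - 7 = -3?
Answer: -93188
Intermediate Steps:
Q = 12 (Q = 21 + 3*(-3) = 21 - 9 = 12)
233*(-400) + C(Q) = 233*(-400) + 12 = -93200 + 12 = -93188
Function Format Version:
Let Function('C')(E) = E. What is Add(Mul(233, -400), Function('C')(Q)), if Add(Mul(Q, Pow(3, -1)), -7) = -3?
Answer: -93188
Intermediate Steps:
Q = 12 (Q = Add(21, Mul(3, -3)) = Add(21, -9) = 12)
Add(Mul(233, -400), Function('C')(Q)) = Add(Mul(233, -400), 12) = Add(-93200, 12) = -93188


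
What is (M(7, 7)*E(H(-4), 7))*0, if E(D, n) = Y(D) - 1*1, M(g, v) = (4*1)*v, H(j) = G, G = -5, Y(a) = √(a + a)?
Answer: 0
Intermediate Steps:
Y(a) = √2*√a (Y(a) = √(2*a) = √2*√a)
H(j) = -5
M(g, v) = 4*v
E(D, n) = -1 + √2*√D (E(D, n) = √2*√D - 1*1 = √2*√D - 1 = -1 + √2*√D)
(M(7, 7)*E(H(-4), 7))*0 = ((4*7)*(-1 + √2*√(-5)))*0 = (28*(-1 + √2*(I*√5)))*0 = (28*(-1 + I*√10))*0 = (-28 + 28*I*√10)*0 = 0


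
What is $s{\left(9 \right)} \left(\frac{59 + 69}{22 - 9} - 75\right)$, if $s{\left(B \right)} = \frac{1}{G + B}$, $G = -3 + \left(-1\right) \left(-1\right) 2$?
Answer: $- \frac{847}{104} \approx -8.1442$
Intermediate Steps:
$G = -1$ ($G = -3 + 1 \cdot 2 = -3 + 2 = -1$)
$s{\left(B \right)} = \frac{1}{-1 + B}$
$s{\left(9 \right)} \left(\frac{59 + 69}{22 - 9} - 75\right) = \frac{\frac{59 + 69}{22 - 9} - 75}{-1 + 9} = \frac{\frac{128}{13} - 75}{8} = \frac{1}{8} \left(- \frac{847}{13}\right) = - \frac{847}{104}$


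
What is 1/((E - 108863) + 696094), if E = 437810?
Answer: 1/1025041 ≈ 9.7557e-7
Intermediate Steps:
1/((E - 108863) + 696094) = 1/((437810 - 108863) + 696094) = 1/(328947 + 696094) = 1/1025041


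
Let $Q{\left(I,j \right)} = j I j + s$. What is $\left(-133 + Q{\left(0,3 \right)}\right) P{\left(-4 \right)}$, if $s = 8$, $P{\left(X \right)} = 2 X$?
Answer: $1000$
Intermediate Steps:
$Q{\left(I,j \right)} = 8 + I j^{2}$ ($Q{\left(I,j \right)} = j I j + 8 = I j j + 8 = I j^{2} + 8 = 8 + I j^{2}$)
$\left(-133 + Q{\left(0,3 \right)}\right) P{\left(-4 \right)} = \left(-133 + \left(8 + 0 \cdot 3^{2}\right)\right) 2 \left(-4\right) = \left(-133 + \left(8 + 0 \cdot 9\right)\right) \left(-8\right) = \left(-133 + \left(8 + 0\right)\right) \left(-8\right) = \left(-133 + 8\right) \left(-8\right) = \left(-125\right) \left(-8\right) = 1000$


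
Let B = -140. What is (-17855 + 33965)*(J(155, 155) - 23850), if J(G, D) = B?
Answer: -386478900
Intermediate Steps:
J(G, D) = -140
(-17855 + 33965)*(J(155, 155) - 23850) = (-17855 + 33965)*(-140 - 23850) = 16110*(-23990) = -386478900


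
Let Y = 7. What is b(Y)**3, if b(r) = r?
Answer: 343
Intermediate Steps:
b(Y)**3 = 7**3 = 343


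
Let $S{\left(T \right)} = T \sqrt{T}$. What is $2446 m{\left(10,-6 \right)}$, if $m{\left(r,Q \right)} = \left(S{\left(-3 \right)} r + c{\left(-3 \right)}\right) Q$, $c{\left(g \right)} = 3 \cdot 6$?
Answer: $-264168 + 440280 i \sqrt{3} \approx -2.6417 \cdot 10^{5} + 7.6259 \cdot 10^{5} i$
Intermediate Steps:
$c{\left(g \right)} = 18$
$S{\left(T \right)} = T^{\frac{3}{2}}$
$m{\left(r,Q \right)} = Q \left(18 - 3 i r \sqrt{3}\right)$ ($m{\left(r,Q \right)} = \left(\left(-3\right)^{\frac{3}{2}} r + 18\right) Q = \left(- 3 i \sqrt{3} r + 18\right) Q = \left(- 3 i r \sqrt{3} + 18\right) Q = \left(18 - 3 i r \sqrt{3}\right) Q = Q \left(18 - 3 i r \sqrt{3}\right)$)
$2446 m{\left(10,-6 \right)} = 2446 \cdot 3 \left(-6\right) \left(6 - i 10 \sqrt{3}\right) = 2446 \cdot 3 \left(-6\right) \left(6 - 10 i \sqrt{3}\right) = 2446 \left(-108 + 180 i \sqrt{3}\right) = -264168 + 440280 i \sqrt{3}$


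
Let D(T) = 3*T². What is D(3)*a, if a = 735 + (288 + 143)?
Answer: 31482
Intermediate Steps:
a = 1166 (a = 735 + 431 = 1166)
D(3)*a = (3*3²)*1166 = (3*9)*1166 = 27*1166 = 31482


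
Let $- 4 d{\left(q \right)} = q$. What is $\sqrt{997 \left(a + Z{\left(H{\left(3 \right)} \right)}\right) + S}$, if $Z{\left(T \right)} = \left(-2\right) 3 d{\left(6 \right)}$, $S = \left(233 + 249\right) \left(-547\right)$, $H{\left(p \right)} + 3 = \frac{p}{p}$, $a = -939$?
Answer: $4 i \sqrt{74429} \approx 1091.3 i$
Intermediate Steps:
$H{\left(p \right)} = -2$ ($H{\left(p \right)} = -3 + \frac{p}{p} = -3 + 1 = -2$)
$S = -263654$ ($S = 482 \left(-547\right) = -263654$)
$d{\left(q \right)} = - \frac{q}{4}$
$Z{\left(T \right)} = 9$ ($Z{\left(T \right)} = \left(-2\right) 3 \left(\left(- \frac{1}{4}\right) 6\right) = \left(-6\right) \left(- \frac{3}{2}\right) = 9$)
$\sqrt{997 \left(a + Z{\left(H{\left(3 \right)} \right)}\right) + S} = \sqrt{997 \left(-939 + 9\right) - 263654} = \sqrt{997 \left(-930\right) - 263654} = \sqrt{-927210 - 263654} = \sqrt{-1190864} = 4 i \sqrt{74429}$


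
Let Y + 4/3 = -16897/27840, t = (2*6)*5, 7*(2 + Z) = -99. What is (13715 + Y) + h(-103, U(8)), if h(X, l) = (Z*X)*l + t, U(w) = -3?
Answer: 1712004601/194880 ≈ 8784.9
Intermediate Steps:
Z = -113/7 (Z = -2 + (⅐)*(-99) = -2 - 99/7 = -113/7 ≈ -16.143)
t = 60 (t = 12*5 = 60)
h(X, l) = 60 - 113*X*l/7 (h(X, l) = (-113*X/7)*l + 60 = -113*X*l/7 + 60 = 60 - 113*X*l/7)
Y = -54017/27840 (Y = -4/3 - 16897/27840 = -54017/27840 ≈ -1.9403)
(13715 + Y) + h(-103, U(8)) = (13715 - 54017/27840) + (60 - 113/7*(-103)*(-3)) = 381771583/27840 + (60 - 34917/7) = 381771583/27840 - 34497/7 = 1712004601/194880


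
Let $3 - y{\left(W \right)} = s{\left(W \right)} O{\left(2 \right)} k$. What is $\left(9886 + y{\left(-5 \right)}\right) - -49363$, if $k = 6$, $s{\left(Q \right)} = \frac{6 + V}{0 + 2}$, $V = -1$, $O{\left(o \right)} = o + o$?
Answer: $59192$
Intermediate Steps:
$O{\left(o \right)} = 2 o$
$s{\left(Q \right)} = \frac{5}{2}$ ($s{\left(Q \right)} = \frac{6 - 1}{0 + 2} = \frac{5}{2}$)
$y{\left(W \right)} = -57$ ($y{\left(W \right)} = 3 - \frac{5 \cdot 2 \cdot 2}{2} \cdot 6 = 3 - \frac{5}{2} \cdot 4 \cdot 6 = 3 - 10 \cdot 6 = 3 - 60 = -57$)
$\left(9886 + y{\left(-5 \right)}\right) - -49363 = \left(9886 - 57\right) - -49363 = 9829 + 49363 = 59192$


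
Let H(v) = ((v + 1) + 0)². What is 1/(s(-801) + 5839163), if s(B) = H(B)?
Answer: 1/6479163 ≈ 1.5434e-7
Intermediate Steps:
H(v) = (1 + v)² (H(v) = ((1 + v) + 0)² = (1 + v)²)
s(B) = (1 + B)²
1/(s(-801) + 5839163) = 1/((1 - 801)² + 5839163) = 1/((-800)² + 5839163) = 1/(640000 + 5839163) = 1/6479163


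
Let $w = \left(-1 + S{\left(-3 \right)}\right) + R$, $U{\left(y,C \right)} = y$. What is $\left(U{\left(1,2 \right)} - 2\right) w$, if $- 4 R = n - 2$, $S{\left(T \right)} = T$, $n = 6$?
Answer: $5$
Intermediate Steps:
$R = -1$ ($R = - \frac{6 - 2}{4} = \left(- \frac{1}{4}\right) 4 = -1$)
$w = -5$ ($w = \left(-1 - 3\right) - 1 = -4 - 1 = -5$)
$\left(U{\left(1,2 \right)} - 2\right) w = \left(1 - 2\right) \left(-5\right) = \left(-1\right) \left(-5\right) = 5$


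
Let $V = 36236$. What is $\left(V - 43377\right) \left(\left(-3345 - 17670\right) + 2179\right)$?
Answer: $134507876$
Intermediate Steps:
$\left(V - 43377\right) \left(\left(-3345 - 17670\right) + 2179\right) = \left(36236 - 43377\right) \left(\left(-3345 - 17670\right) + 2179\right) = - 7141 \left(-21015 + 2179\right) = \left(-7141\right) \left(-18836\right) = 134507876$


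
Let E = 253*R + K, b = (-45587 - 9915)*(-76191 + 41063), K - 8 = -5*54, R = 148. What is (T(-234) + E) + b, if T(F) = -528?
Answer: 1949710910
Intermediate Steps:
K = -262 (K = 8 - 5*54 = 8 - 270 = -262)
b = 1949674256 (b = -55502*(-35128) = 1949674256)
E = 37182 (E = 253*148 - 262 = 37444 - 262 = 37182)
(T(-234) + E) + b = (-528 + 37182) + 1949674256 = 36654 + 1949674256 = 1949710910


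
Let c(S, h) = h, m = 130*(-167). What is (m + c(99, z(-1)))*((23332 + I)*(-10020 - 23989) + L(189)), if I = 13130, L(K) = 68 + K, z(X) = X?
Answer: 26922419446611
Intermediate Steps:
m = -21710
(m + c(99, z(-1)))*((23332 + I)*(-10020 - 23989) + L(189)) = (-21710 - 1)*((23332 + 13130)*(-10020 - 23989) + (68 + 189)) = -21711*(36462*(-34009) + 257) = -21711*(-1240036158 + 257) = -21711*(-1240035901) = 26922419446611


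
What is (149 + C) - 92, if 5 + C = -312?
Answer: -260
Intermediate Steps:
C = -317 (C = -5 - 312 = -317)
(149 + C) - 92 = (149 - 317) - 92 = -168 - 92 = -260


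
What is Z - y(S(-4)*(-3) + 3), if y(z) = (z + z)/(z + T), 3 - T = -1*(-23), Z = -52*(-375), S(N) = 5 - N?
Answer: 214488/11 ≈ 19499.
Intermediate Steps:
Z = 19500
T = -20 (T = 3 - (-1)*(-23) = 3 - 1*23 = 3 - 23 = -20)
y(z) = 2*z/(-20 + z) (y(z) = (z + z)/(z - 20) = (2*z)/(-20 + z) = 2*z/(-20 + z))
Z - y(S(-4)*(-3) + 3) = 19500 - 2*((5 - 1*(-4))*(-3) + 3)/(-20 + ((5 - 1*(-4))*(-3) + 3)) = 19500 - 2*((5 + 4)*(-3) + 3)/(-20 + ((5 + 4)*(-3) + 3)) = 19500 - 2*(9*(-3) + 3)/(-20 + (9*(-3) + 3)) = 19500 - 2*(-27 + 3)/(-20 + (-27 + 3)) = 19500 - 2*(-24)/(-20 - 24) = 19500 - 2*(-24)/(-44) = 19500 - 2*(-24)*(-1)/44 = 19500 - 1*12/11 = 19500 - 12/11 = 214488/11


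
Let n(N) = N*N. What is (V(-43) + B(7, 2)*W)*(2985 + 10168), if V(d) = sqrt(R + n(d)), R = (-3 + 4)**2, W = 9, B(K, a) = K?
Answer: 828639 + 65765*sqrt(74) ≈ 1.3944e+6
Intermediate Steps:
n(N) = N**2
R = 1 (R = 1**2 = 1)
V(d) = sqrt(1 + d**2)
(V(-43) + B(7, 2)*W)*(2985 + 10168) = (sqrt(1 + (-43)**2) + 7*9)*(2985 + 10168) = (sqrt(1 + 1849) + 63)*13153 = (sqrt(1850) + 63)*13153 = (5*sqrt(74) + 63)*13153 = (63 + 5*sqrt(74))*13153 = 828639 + 65765*sqrt(74)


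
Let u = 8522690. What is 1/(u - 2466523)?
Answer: 1/6056167 ≈ 1.6512e-7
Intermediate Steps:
1/(u - 2466523) = 1/(8522690 - 2466523) = 1/6056167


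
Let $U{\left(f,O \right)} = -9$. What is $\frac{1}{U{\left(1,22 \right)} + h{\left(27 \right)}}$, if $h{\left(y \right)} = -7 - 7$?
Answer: $- \frac{1}{23} \approx -0.043478$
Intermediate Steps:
$h{\left(y \right)} = -14$ ($h{\left(y \right)} = -7 - 7 = -14$)
$\frac{1}{U{\left(1,22 \right)} + h{\left(27 \right)}} = \frac{1}{-9 - 14} = \frac{1}{-23} = - \frac{1}{23}$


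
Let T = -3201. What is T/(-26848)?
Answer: 3201/26848 ≈ 0.11923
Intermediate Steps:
T/(-26848) = -3201/(-26848) = -3201*(-1/26848) = 3201/26848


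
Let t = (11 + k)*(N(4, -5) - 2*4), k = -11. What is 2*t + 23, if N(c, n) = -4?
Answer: 23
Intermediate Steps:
t = 0 (t = (11 - 11)*(-4 - 2*4) = 0*(-4 - 8) = 0*(-12) = 0)
2*t + 23 = 2*0 + 23 = 0 + 23 = 23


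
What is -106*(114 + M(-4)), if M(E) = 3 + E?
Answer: -11978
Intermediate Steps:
-106*(114 + M(-4)) = -106*(114 + (3 - 4)) = -106*(114 - 1) = -106*113 = -11978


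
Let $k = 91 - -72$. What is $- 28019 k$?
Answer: $-4567097$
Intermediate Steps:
$k = 163$ ($k = 91 + 72 = 163$)
$- 28019 k = \left(-28019\right) 163 = -4567097$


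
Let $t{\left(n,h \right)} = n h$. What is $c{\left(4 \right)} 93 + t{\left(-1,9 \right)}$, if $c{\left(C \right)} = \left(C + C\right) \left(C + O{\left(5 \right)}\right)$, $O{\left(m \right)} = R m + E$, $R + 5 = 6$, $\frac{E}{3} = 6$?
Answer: $20079$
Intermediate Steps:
$E = 18$ ($E = 3 \cdot 6 = 18$)
$R = 1$ ($R = -5 + 6 = 1$)
$O{\left(m \right)} = 18 + m$ ($O{\left(m \right)} = 1 m + 18 = m + 18 = 18 + m$)
$c{\left(C \right)} = 2 C \left(23 + C\right)$ ($c{\left(C \right)} = \left(C + C\right) \left(C + \left(18 + 5\right)\right) = 2 C \left(C + 23\right) = 2 C \left(23 + C\right)$)
$t{\left(n,h \right)} = h n$
$c{\left(4 \right)} 93 + t{\left(-1,9 \right)} = 2 \cdot 4 \left(23 + 4\right) 93 + 9 \left(-1\right) = 2 \cdot 4 \cdot 27 \cdot 93 - 9 = 216 \cdot 93 - 9 = 20088 - 9 = 20079$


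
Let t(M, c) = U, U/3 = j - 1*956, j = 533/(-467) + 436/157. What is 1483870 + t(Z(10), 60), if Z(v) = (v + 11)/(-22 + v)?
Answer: 108585945431/73319 ≈ 1.4810e+6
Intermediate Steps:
j = 119931/73319 (j = 533*(-1/467) + 436*(1/157) = -533/467 + 436/157 = 119931/73319 ≈ 1.6357)
Z(v) = (11 + v)/(-22 + v)
U = -209919099/73319 (U = 3*(119931/73319 - 1*956) = 3*(119931/73319 - 956) = 3*(-69973033/73319) = -209919099/73319 ≈ -2863.1)
t(M, c) = -209919099/73319
1483870 + t(Z(10), 60) = 1483870 - 209919099/73319 = 108585945431/73319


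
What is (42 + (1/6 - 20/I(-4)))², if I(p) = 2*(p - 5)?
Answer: 606841/324 ≈ 1873.0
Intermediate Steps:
I(p) = -10 + 2*p (I(p) = 2*(-5 + p) = -10 + 2*p)
(42 + (1/6 - 20/I(-4)))² = (42 + (1/6 - 20/(-10 + 2*(-4))))² = (42 + (1*(⅙) - 20/(-10 - 8)))² = (42 + (⅙ - 20/(-18)))² = (42 + (⅙ - 20*(-1/18)))² = (42 + (⅙ + 10/9))² = (42 + 23/18)² = (779/18)² = 606841/324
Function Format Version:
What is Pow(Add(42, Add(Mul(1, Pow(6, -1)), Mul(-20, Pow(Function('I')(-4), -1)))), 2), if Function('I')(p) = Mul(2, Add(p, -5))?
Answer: Rational(606841, 324) ≈ 1873.0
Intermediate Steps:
Function('I')(p) = Add(-10, Mul(2, p)) (Function('I')(p) = Mul(2, Add(-5, p)) = Add(-10, Mul(2, p)))
Pow(Add(42, Add(Mul(1, Pow(6, -1)), Mul(-20, Pow(Function('I')(-4), -1)))), 2) = Pow(Add(42, Add(Mul(1, Pow(6, -1)), Mul(-20, Pow(Add(-10, Mul(2, -4)), -1)))), 2) = Pow(Add(42, Add(Mul(1, Rational(1, 6)), Mul(-20, Pow(Add(-10, -8), -1)))), 2) = Pow(Add(42, Add(Rational(1, 6), Mul(-20, Pow(-18, -1)))), 2) = Pow(Add(42, Add(Rational(1, 6), Mul(-20, Rational(-1, 18)))), 2) = Pow(Add(42, Add(Rational(1, 6), Rational(10, 9))), 2) = Pow(Add(42, Rational(23, 18)), 2) = Pow(Rational(779, 18), 2) = Rational(606841, 324)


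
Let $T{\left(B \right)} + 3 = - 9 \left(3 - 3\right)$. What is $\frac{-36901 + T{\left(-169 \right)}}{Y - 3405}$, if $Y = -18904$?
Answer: $\frac{5272}{3187} \approx 1.6542$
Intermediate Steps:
$T{\left(B \right)} = -3$ ($T{\left(B \right)} = -3 - 9 \left(3 - 3\right) = -3 - 0 = -3 + 0 = -3$)
$\frac{-36901 + T{\left(-169 \right)}}{Y - 3405} = \frac{-36901 - 3}{-18904 - 3405} = - \frac{36904}{-22309} = \left(-36904\right) \left(- \frac{1}{22309}\right) = \frac{5272}{3187}$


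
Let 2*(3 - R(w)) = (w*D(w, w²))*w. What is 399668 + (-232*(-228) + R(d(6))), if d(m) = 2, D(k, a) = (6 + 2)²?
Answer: 452439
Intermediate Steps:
D(k, a) = 64 (D(k, a) = 8² = 64)
R(w) = 3 - 32*w² (R(w) = 3 - w*64*w/2 = 3 - 64*w*w/2 = 3 - 32*w²)
399668 + (-232*(-228) + R(d(6))) = 399668 + (-232*(-228) + (3 - 32*2²)) = 399668 + (52896 + (3 - 32*4)) = 399668 + (52896 + (3 - 128)) = 399668 + (52896 - 125) = 399668 + 52771 = 452439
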